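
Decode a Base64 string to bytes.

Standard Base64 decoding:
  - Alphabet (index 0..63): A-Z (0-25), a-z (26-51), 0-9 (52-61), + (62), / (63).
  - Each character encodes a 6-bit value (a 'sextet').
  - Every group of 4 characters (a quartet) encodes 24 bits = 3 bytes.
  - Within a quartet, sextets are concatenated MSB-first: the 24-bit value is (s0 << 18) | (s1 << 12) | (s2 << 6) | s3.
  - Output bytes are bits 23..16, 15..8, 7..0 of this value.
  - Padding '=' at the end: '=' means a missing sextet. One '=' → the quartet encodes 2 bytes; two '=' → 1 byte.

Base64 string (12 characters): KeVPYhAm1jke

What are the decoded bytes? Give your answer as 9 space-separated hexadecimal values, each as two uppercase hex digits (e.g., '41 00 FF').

After char 0 ('K'=10): chars_in_quartet=1 acc=0xA bytes_emitted=0
After char 1 ('e'=30): chars_in_quartet=2 acc=0x29E bytes_emitted=0
After char 2 ('V'=21): chars_in_quartet=3 acc=0xA795 bytes_emitted=0
After char 3 ('P'=15): chars_in_quartet=4 acc=0x29E54F -> emit 29 E5 4F, reset; bytes_emitted=3
After char 4 ('Y'=24): chars_in_quartet=1 acc=0x18 bytes_emitted=3
After char 5 ('h'=33): chars_in_quartet=2 acc=0x621 bytes_emitted=3
After char 6 ('A'=0): chars_in_quartet=3 acc=0x18840 bytes_emitted=3
After char 7 ('m'=38): chars_in_quartet=4 acc=0x621026 -> emit 62 10 26, reset; bytes_emitted=6
After char 8 ('1'=53): chars_in_quartet=1 acc=0x35 bytes_emitted=6
After char 9 ('j'=35): chars_in_quartet=2 acc=0xD63 bytes_emitted=6
After char 10 ('k'=36): chars_in_quartet=3 acc=0x358E4 bytes_emitted=6
After char 11 ('e'=30): chars_in_quartet=4 acc=0xD6391E -> emit D6 39 1E, reset; bytes_emitted=9

Answer: 29 E5 4F 62 10 26 D6 39 1E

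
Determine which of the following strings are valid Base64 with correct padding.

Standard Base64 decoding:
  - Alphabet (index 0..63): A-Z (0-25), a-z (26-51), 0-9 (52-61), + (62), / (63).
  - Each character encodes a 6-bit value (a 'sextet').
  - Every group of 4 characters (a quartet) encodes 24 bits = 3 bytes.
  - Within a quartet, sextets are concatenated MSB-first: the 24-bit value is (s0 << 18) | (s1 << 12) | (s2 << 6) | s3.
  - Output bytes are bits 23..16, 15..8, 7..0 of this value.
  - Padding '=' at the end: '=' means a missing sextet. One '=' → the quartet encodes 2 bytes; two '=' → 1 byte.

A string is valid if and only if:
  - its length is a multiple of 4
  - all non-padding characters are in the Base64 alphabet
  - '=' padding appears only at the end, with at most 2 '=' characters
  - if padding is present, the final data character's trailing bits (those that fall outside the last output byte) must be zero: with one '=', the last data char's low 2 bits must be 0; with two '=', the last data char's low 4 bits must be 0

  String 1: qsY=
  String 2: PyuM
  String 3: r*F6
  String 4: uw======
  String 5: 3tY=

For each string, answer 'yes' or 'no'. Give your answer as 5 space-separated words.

String 1: 'qsY=' → valid
String 2: 'PyuM' → valid
String 3: 'r*F6' → invalid (bad char(s): ['*'])
String 4: 'uw======' → invalid (6 pad chars (max 2))
String 5: '3tY=' → valid

Answer: yes yes no no yes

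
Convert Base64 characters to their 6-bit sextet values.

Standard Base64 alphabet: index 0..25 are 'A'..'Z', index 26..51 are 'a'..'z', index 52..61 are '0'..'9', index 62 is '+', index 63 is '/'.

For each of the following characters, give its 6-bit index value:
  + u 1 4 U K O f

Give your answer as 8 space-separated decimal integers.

Answer: 62 46 53 56 20 10 14 31

Derivation:
'+': index 62
'u': a..z range, 26 + ord('u') − ord('a') = 46
'1': 0..9 range, 52 + ord('1') − ord('0') = 53
'4': 0..9 range, 52 + ord('4') − ord('0') = 56
'U': A..Z range, ord('U') − ord('A') = 20
'K': A..Z range, ord('K') − ord('A') = 10
'O': A..Z range, ord('O') − ord('A') = 14
'f': a..z range, 26 + ord('f') − ord('a') = 31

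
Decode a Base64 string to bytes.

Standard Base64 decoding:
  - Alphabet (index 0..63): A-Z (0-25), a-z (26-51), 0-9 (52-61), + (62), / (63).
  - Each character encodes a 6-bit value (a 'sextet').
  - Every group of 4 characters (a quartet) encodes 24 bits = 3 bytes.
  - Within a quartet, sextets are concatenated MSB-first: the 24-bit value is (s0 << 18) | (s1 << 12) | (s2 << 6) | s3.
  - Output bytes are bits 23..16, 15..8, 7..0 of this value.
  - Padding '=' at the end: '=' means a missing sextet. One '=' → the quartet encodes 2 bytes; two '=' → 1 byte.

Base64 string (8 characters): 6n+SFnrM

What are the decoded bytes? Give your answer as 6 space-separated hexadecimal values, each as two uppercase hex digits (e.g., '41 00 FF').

Answer: EA 7F 92 16 7A CC

Derivation:
After char 0 ('6'=58): chars_in_quartet=1 acc=0x3A bytes_emitted=0
After char 1 ('n'=39): chars_in_quartet=2 acc=0xEA7 bytes_emitted=0
After char 2 ('+'=62): chars_in_quartet=3 acc=0x3A9FE bytes_emitted=0
After char 3 ('S'=18): chars_in_quartet=4 acc=0xEA7F92 -> emit EA 7F 92, reset; bytes_emitted=3
After char 4 ('F'=5): chars_in_quartet=1 acc=0x5 bytes_emitted=3
After char 5 ('n'=39): chars_in_quartet=2 acc=0x167 bytes_emitted=3
After char 6 ('r'=43): chars_in_quartet=3 acc=0x59EB bytes_emitted=3
After char 7 ('M'=12): chars_in_quartet=4 acc=0x167ACC -> emit 16 7A CC, reset; bytes_emitted=6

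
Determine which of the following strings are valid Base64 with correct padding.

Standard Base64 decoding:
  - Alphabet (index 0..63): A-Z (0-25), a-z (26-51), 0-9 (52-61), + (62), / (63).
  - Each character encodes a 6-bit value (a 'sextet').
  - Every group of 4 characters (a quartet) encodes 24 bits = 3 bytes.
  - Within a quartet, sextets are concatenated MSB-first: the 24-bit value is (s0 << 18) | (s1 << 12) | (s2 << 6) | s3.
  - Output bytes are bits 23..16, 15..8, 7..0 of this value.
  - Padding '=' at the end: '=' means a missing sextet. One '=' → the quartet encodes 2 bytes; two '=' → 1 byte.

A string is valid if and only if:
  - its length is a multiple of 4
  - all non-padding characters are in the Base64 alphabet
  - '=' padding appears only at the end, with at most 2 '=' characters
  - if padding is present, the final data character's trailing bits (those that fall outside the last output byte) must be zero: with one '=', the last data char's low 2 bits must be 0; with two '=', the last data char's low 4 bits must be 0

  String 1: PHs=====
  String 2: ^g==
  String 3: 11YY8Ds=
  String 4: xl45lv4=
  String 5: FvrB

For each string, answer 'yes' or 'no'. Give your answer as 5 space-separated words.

String 1: 'PHs=====' → invalid (5 pad chars (max 2))
String 2: '^g==' → invalid (bad char(s): ['^'])
String 3: '11YY8Ds=' → valid
String 4: 'xl45lv4=' → valid
String 5: 'FvrB' → valid

Answer: no no yes yes yes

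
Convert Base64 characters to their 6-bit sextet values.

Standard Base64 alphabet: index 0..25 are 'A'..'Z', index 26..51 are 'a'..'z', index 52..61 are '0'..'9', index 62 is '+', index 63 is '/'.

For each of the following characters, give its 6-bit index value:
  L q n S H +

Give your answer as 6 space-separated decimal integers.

Answer: 11 42 39 18 7 62

Derivation:
'L': A..Z range, ord('L') − ord('A') = 11
'q': a..z range, 26 + ord('q') − ord('a') = 42
'n': a..z range, 26 + ord('n') − ord('a') = 39
'S': A..Z range, ord('S') − ord('A') = 18
'H': A..Z range, ord('H') − ord('A') = 7
'+': index 62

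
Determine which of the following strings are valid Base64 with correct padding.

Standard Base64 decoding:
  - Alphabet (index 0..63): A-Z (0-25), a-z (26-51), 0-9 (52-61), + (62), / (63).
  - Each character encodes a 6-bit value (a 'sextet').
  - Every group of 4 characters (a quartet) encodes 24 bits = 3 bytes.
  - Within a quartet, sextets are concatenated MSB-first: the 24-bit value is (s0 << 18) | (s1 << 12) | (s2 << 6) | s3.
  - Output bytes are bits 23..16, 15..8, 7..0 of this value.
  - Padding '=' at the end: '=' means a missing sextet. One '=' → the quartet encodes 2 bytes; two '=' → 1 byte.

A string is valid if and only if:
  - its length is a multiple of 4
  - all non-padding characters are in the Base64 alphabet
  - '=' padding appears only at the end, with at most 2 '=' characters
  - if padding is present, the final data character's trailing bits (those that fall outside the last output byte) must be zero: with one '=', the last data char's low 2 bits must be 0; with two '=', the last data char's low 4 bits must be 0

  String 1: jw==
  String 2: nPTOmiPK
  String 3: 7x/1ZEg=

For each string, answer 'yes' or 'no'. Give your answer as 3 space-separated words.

String 1: 'jw==' → valid
String 2: 'nPTOmiPK' → valid
String 3: '7x/1ZEg=' → valid

Answer: yes yes yes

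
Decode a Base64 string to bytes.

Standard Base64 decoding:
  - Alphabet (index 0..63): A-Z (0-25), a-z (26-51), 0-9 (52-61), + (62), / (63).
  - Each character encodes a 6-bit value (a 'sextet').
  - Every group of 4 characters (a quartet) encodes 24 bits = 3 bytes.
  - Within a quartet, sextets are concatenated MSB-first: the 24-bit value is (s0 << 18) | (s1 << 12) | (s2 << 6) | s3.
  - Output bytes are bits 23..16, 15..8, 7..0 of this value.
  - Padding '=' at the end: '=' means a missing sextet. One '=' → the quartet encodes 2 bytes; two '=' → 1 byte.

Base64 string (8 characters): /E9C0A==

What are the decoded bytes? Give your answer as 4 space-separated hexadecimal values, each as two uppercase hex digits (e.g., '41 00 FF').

After char 0 ('/'=63): chars_in_quartet=1 acc=0x3F bytes_emitted=0
After char 1 ('E'=4): chars_in_quartet=2 acc=0xFC4 bytes_emitted=0
After char 2 ('9'=61): chars_in_quartet=3 acc=0x3F13D bytes_emitted=0
After char 3 ('C'=2): chars_in_quartet=4 acc=0xFC4F42 -> emit FC 4F 42, reset; bytes_emitted=3
After char 4 ('0'=52): chars_in_quartet=1 acc=0x34 bytes_emitted=3
After char 5 ('A'=0): chars_in_quartet=2 acc=0xD00 bytes_emitted=3
Padding '==': partial quartet acc=0xD00 -> emit D0; bytes_emitted=4

Answer: FC 4F 42 D0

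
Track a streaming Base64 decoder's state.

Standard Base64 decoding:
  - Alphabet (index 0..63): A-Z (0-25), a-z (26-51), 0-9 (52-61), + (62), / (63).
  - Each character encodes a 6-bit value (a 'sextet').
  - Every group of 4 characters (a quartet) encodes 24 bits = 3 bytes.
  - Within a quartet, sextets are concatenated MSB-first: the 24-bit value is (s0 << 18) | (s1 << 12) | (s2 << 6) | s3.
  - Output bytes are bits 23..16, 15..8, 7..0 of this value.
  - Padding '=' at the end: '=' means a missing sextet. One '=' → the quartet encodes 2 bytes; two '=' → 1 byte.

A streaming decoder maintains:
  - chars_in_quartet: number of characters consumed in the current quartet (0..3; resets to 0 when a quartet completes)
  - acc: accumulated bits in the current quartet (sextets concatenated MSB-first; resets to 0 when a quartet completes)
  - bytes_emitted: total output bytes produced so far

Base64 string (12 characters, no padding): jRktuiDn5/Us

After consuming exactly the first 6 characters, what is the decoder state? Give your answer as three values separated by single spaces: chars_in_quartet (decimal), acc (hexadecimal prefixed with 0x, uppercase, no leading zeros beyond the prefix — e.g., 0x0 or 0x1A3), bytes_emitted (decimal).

After char 0 ('j'=35): chars_in_quartet=1 acc=0x23 bytes_emitted=0
After char 1 ('R'=17): chars_in_quartet=2 acc=0x8D1 bytes_emitted=0
After char 2 ('k'=36): chars_in_quartet=3 acc=0x23464 bytes_emitted=0
After char 3 ('t'=45): chars_in_quartet=4 acc=0x8D192D -> emit 8D 19 2D, reset; bytes_emitted=3
After char 4 ('u'=46): chars_in_quartet=1 acc=0x2E bytes_emitted=3
After char 5 ('i'=34): chars_in_quartet=2 acc=0xBA2 bytes_emitted=3

Answer: 2 0xBA2 3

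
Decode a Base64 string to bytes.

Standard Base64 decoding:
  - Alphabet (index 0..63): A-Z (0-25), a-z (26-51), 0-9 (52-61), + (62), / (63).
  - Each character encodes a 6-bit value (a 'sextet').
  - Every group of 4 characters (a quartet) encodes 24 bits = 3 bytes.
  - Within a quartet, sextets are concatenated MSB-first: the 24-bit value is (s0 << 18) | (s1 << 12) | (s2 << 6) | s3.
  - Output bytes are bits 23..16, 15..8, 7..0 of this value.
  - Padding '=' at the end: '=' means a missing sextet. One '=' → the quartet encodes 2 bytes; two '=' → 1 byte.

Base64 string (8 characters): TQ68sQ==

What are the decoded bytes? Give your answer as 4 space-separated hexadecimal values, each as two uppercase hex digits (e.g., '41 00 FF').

Answer: 4D 0E BC B1

Derivation:
After char 0 ('T'=19): chars_in_quartet=1 acc=0x13 bytes_emitted=0
After char 1 ('Q'=16): chars_in_quartet=2 acc=0x4D0 bytes_emitted=0
After char 2 ('6'=58): chars_in_quartet=3 acc=0x1343A bytes_emitted=0
After char 3 ('8'=60): chars_in_quartet=4 acc=0x4D0EBC -> emit 4D 0E BC, reset; bytes_emitted=3
After char 4 ('s'=44): chars_in_quartet=1 acc=0x2C bytes_emitted=3
After char 5 ('Q'=16): chars_in_quartet=2 acc=0xB10 bytes_emitted=3
Padding '==': partial quartet acc=0xB10 -> emit B1; bytes_emitted=4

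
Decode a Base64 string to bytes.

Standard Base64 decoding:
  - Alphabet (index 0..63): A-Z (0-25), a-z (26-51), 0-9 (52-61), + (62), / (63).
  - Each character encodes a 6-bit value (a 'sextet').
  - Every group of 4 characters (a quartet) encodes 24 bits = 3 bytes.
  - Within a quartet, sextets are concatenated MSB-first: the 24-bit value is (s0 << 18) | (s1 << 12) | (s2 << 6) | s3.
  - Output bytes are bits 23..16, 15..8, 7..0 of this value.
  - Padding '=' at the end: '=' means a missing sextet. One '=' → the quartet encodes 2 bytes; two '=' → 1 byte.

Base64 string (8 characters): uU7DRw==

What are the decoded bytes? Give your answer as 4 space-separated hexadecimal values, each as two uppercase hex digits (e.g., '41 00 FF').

After char 0 ('u'=46): chars_in_quartet=1 acc=0x2E bytes_emitted=0
After char 1 ('U'=20): chars_in_quartet=2 acc=0xB94 bytes_emitted=0
After char 2 ('7'=59): chars_in_quartet=3 acc=0x2E53B bytes_emitted=0
After char 3 ('D'=3): chars_in_quartet=4 acc=0xB94EC3 -> emit B9 4E C3, reset; bytes_emitted=3
After char 4 ('R'=17): chars_in_quartet=1 acc=0x11 bytes_emitted=3
After char 5 ('w'=48): chars_in_quartet=2 acc=0x470 bytes_emitted=3
Padding '==': partial quartet acc=0x470 -> emit 47; bytes_emitted=4

Answer: B9 4E C3 47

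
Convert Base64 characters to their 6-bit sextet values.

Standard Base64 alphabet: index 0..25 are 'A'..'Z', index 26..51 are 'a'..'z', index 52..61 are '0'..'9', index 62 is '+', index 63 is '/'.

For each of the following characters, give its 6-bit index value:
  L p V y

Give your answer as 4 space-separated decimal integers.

'L': A..Z range, ord('L') − ord('A') = 11
'p': a..z range, 26 + ord('p') − ord('a') = 41
'V': A..Z range, ord('V') − ord('A') = 21
'y': a..z range, 26 + ord('y') − ord('a') = 50

Answer: 11 41 21 50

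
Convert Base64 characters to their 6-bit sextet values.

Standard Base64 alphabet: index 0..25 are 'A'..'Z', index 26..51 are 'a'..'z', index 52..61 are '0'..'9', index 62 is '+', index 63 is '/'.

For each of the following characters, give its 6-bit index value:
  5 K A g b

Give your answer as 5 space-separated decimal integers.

'5': 0..9 range, 52 + ord('5') − ord('0') = 57
'K': A..Z range, ord('K') − ord('A') = 10
'A': A..Z range, ord('A') − ord('A') = 0
'g': a..z range, 26 + ord('g') − ord('a') = 32
'b': a..z range, 26 + ord('b') − ord('a') = 27

Answer: 57 10 0 32 27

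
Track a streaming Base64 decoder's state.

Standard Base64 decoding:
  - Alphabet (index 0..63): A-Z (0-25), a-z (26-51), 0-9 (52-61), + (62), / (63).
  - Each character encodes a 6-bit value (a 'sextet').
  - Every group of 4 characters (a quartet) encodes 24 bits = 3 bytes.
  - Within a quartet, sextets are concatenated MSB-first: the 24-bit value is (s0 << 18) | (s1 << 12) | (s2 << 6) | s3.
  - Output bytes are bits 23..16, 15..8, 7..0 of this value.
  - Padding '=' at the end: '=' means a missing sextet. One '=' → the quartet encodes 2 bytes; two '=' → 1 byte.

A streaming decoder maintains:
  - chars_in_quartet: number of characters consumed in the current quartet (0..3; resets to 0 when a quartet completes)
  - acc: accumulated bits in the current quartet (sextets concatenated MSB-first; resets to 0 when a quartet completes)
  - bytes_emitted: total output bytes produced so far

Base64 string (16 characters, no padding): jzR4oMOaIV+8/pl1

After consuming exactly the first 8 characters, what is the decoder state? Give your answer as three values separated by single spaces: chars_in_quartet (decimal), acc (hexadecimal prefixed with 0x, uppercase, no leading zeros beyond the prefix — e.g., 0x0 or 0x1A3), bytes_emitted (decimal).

Answer: 0 0x0 6

Derivation:
After char 0 ('j'=35): chars_in_quartet=1 acc=0x23 bytes_emitted=0
After char 1 ('z'=51): chars_in_quartet=2 acc=0x8F3 bytes_emitted=0
After char 2 ('R'=17): chars_in_quartet=3 acc=0x23CD1 bytes_emitted=0
After char 3 ('4'=56): chars_in_quartet=4 acc=0x8F3478 -> emit 8F 34 78, reset; bytes_emitted=3
After char 4 ('o'=40): chars_in_quartet=1 acc=0x28 bytes_emitted=3
After char 5 ('M'=12): chars_in_quartet=2 acc=0xA0C bytes_emitted=3
After char 6 ('O'=14): chars_in_quartet=3 acc=0x2830E bytes_emitted=3
After char 7 ('a'=26): chars_in_quartet=4 acc=0xA0C39A -> emit A0 C3 9A, reset; bytes_emitted=6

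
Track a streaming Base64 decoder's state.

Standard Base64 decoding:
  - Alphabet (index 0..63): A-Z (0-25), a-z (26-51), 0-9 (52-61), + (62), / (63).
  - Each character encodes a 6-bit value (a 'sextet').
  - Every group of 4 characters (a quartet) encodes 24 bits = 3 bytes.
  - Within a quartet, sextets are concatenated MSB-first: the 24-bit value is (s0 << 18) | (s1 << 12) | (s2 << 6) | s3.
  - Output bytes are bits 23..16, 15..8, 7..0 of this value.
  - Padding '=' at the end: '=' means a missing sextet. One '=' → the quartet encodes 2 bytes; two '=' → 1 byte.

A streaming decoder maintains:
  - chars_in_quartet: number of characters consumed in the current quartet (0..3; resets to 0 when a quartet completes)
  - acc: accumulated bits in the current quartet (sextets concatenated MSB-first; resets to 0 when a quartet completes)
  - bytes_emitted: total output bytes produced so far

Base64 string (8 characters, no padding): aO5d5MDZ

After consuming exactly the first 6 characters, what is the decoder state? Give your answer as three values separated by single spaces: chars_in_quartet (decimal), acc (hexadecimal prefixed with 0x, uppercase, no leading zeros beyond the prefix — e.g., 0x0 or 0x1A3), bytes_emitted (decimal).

After char 0 ('a'=26): chars_in_quartet=1 acc=0x1A bytes_emitted=0
After char 1 ('O'=14): chars_in_quartet=2 acc=0x68E bytes_emitted=0
After char 2 ('5'=57): chars_in_quartet=3 acc=0x1A3B9 bytes_emitted=0
After char 3 ('d'=29): chars_in_quartet=4 acc=0x68EE5D -> emit 68 EE 5D, reset; bytes_emitted=3
After char 4 ('5'=57): chars_in_quartet=1 acc=0x39 bytes_emitted=3
After char 5 ('M'=12): chars_in_quartet=2 acc=0xE4C bytes_emitted=3

Answer: 2 0xE4C 3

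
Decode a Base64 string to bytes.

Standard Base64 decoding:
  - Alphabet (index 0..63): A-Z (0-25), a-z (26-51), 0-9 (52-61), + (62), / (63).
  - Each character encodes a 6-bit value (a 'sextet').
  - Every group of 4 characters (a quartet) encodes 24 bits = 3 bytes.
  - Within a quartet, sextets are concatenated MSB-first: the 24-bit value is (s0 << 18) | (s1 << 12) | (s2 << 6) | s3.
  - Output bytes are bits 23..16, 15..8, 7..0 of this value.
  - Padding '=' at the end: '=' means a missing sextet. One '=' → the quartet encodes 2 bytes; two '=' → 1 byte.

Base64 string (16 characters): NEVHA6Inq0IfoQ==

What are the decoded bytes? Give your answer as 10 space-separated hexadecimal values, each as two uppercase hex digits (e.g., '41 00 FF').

After char 0 ('N'=13): chars_in_quartet=1 acc=0xD bytes_emitted=0
After char 1 ('E'=4): chars_in_quartet=2 acc=0x344 bytes_emitted=0
After char 2 ('V'=21): chars_in_quartet=3 acc=0xD115 bytes_emitted=0
After char 3 ('H'=7): chars_in_quartet=4 acc=0x344547 -> emit 34 45 47, reset; bytes_emitted=3
After char 4 ('A'=0): chars_in_quartet=1 acc=0x0 bytes_emitted=3
After char 5 ('6'=58): chars_in_quartet=2 acc=0x3A bytes_emitted=3
After char 6 ('I'=8): chars_in_quartet=3 acc=0xE88 bytes_emitted=3
After char 7 ('n'=39): chars_in_quartet=4 acc=0x3A227 -> emit 03 A2 27, reset; bytes_emitted=6
After char 8 ('q'=42): chars_in_quartet=1 acc=0x2A bytes_emitted=6
After char 9 ('0'=52): chars_in_quartet=2 acc=0xAB4 bytes_emitted=6
After char 10 ('I'=8): chars_in_quartet=3 acc=0x2AD08 bytes_emitted=6
After char 11 ('f'=31): chars_in_quartet=4 acc=0xAB421F -> emit AB 42 1F, reset; bytes_emitted=9
After char 12 ('o'=40): chars_in_quartet=1 acc=0x28 bytes_emitted=9
After char 13 ('Q'=16): chars_in_quartet=2 acc=0xA10 bytes_emitted=9
Padding '==': partial quartet acc=0xA10 -> emit A1; bytes_emitted=10

Answer: 34 45 47 03 A2 27 AB 42 1F A1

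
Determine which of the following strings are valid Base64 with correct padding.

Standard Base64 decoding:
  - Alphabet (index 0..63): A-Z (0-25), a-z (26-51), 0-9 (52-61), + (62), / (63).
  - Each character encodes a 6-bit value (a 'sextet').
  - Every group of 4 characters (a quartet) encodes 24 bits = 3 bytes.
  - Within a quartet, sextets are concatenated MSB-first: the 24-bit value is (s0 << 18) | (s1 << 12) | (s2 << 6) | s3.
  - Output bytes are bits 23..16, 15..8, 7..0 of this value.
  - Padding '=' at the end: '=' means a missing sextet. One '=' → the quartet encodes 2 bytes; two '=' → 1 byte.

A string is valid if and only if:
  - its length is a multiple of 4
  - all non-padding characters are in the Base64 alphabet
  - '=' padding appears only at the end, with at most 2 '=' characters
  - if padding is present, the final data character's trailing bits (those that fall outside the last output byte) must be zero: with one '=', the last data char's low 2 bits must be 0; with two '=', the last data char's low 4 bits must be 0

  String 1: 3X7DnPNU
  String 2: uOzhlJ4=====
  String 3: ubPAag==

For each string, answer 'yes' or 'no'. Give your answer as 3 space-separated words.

Answer: yes no yes

Derivation:
String 1: '3X7DnPNU' → valid
String 2: 'uOzhlJ4=====' → invalid (5 pad chars (max 2))
String 3: 'ubPAag==' → valid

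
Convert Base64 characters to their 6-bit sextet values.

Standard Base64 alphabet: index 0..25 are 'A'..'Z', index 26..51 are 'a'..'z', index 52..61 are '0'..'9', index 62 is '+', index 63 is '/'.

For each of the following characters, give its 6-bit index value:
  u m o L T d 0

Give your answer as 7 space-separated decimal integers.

Answer: 46 38 40 11 19 29 52

Derivation:
'u': a..z range, 26 + ord('u') − ord('a') = 46
'm': a..z range, 26 + ord('m') − ord('a') = 38
'o': a..z range, 26 + ord('o') − ord('a') = 40
'L': A..Z range, ord('L') − ord('A') = 11
'T': A..Z range, ord('T') − ord('A') = 19
'd': a..z range, 26 + ord('d') − ord('a') = 29
'0': 0..9 range, 52 + ord('0') − ord('0') = 52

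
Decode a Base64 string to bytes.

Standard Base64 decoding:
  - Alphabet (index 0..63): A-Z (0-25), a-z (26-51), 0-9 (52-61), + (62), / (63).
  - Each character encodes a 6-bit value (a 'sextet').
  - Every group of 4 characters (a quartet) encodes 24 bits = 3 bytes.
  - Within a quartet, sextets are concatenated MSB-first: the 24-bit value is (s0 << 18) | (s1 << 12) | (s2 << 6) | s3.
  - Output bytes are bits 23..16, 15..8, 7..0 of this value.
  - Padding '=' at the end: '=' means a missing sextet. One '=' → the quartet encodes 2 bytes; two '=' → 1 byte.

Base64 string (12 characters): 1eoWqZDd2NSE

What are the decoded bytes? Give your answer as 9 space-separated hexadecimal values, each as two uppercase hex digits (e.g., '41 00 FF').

Answer: D5 EA 16 A9 90 DD D8 D4 84

Derivation:
After char 0 ('1'=53): chars_in_quartet=1 acc=0x35 bytes_emitted=0
After char 1 ('e'=30): chars_in_quartet=2 acc=0xD5E bytes_emitted=0
After char 2 ('o'=40): chars_in_quartet=3 acc=0x357A8 bytes_emitted=0
After char 3 ('W'=22): chars_in_quartet=4 acc=0xD5EA16 -> emit D5 EA 16, reset; bytes_emitted=3
After char 4 ('q'=42): chars_in_quartet=1 acc=0x2A bytes_emitted=3
After char 5 ('Z'=25): chars_in_quartet=2 acc=0xA99 bytes_emitted=3
After char 6 ('D'=3): chars_in_quartet=3 acc=0x2A643 bytes_emitted=3
After char 7 ('d'=29): chars_in_quartet=4 acc=0xA990DD -> emit A9 90 DD, reset; bytes_emitted=6
After char 8 ('2'=54): chars_in_quartet=1 acc=0x36 bytes_emitted=6
After char 9 ('N'=13): chars_in_quartet=2 acc=0xD8D bytes_emitted=6
After char 10 ('S'=18): chars_in_quartet=3 acc=0x36352 bytes_emitted=6
After char 11 ('E'=4): chars_in_quartet=4 acc=0xD8D484 -> emit D8 D4 84, reset; bytes_emitted=9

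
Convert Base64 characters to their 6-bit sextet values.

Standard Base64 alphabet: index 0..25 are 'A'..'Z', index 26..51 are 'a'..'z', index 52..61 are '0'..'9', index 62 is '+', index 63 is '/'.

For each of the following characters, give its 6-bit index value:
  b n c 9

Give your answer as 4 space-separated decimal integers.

'b': a..z range, 26 + ord('b') − ord('a') = 27
'n': a..z range, 26 + ord('n') − ord('a') = 39
'c': a..z range, 26 + ord('c') − ord('a') = 28
'9': 0..9 range, 52 + ord('9') − ord('0') = 61

Answer: 27 39 28 61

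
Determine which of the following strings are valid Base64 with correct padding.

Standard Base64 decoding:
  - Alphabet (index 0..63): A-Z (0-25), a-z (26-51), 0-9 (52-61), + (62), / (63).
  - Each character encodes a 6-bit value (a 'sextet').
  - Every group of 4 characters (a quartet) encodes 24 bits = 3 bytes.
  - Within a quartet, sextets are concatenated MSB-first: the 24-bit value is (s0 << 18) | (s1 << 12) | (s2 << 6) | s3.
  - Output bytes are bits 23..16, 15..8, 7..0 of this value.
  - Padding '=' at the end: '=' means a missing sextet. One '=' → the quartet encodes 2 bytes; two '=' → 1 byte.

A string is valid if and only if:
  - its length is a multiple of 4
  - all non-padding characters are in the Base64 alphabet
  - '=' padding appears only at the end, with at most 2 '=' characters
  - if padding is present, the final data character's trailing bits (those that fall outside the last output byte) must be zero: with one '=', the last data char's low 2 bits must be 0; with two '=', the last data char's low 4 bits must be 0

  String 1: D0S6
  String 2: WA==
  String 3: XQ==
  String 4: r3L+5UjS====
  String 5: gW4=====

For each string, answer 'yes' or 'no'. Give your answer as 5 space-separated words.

Answer: yes yes yes no no

Derivation:
String 1: 'D0S6' → valid
String 2: 'WA==' → valid
String 3: 'XQ==' → valid
String 4: 'r3L+5UjS====' → invalid (4 pad chars (max 2))
String 5: 'gW4=====' → invalid (5 pad chars (max 2))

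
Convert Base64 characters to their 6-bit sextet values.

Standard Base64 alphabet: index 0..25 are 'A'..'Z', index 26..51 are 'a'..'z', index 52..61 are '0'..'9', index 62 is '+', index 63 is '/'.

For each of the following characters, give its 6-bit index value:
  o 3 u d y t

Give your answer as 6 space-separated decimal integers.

Answer: 40 55 46 29 50 45

Derivation:
'o': a..z range, 26 + ord('o') − ord('a') = 40
'3': 0..9 range, 52 + ord('3') − ord('0') = 55
'u': a..z range, 26 + ord('u') − ord('a') = 46
'd': a..z range, 26 + ord('d') − ord('a') = 29
'y': a..z range, 26 + ord('y') − ord('a') = 50
't': a..z range, 26 + ord('t') − ord('a') = 45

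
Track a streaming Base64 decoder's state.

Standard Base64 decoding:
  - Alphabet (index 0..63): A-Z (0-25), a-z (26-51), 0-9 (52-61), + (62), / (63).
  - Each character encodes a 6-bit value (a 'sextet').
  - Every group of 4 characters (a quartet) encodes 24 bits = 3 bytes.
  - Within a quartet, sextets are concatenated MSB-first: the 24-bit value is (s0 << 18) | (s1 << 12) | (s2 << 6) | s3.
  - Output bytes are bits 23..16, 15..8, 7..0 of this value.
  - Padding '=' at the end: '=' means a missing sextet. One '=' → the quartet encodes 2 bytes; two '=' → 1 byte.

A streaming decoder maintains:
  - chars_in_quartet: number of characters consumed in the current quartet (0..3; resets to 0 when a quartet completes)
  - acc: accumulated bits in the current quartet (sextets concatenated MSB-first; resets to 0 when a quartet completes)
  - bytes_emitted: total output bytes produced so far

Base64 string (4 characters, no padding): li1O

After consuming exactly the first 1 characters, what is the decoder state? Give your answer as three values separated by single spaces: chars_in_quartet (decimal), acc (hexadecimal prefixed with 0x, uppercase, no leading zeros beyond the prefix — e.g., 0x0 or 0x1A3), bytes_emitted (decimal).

Answer: 1 0x25 0

Derivation:
After char 0 ('l'=37): chars_in_quartet=1 acc=0x25 bytes_emitted=0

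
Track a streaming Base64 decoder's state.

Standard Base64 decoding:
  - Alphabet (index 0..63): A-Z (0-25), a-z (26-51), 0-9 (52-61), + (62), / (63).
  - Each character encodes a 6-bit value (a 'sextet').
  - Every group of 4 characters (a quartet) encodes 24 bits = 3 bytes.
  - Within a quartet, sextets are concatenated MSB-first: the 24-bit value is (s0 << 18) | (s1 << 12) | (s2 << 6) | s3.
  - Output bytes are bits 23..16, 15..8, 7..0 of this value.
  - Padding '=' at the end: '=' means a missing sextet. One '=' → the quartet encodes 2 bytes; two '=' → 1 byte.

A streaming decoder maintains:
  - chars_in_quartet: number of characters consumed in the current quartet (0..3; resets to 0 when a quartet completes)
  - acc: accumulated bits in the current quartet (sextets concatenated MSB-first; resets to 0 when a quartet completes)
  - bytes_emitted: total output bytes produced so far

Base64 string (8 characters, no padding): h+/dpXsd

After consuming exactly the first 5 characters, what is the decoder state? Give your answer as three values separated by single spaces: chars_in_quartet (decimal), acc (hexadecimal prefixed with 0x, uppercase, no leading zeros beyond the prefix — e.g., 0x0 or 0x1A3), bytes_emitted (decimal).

After char 0 ('h'=33): chars_in_quartet=1 acc=0x21 bytes_emitted=0
After char 1 ('+'=62): chars_in_quartet=2 acc=0x87E bytes_emitted=0
After char 2 ('/'=63): chars_in_quartet=3 acc=0x21FBF bytes_emitted=0
After char 3 ('d'=29): chars_in_quartet=4 acc=0x87EFDD -> emit 87 EF DD, reset; bytes_emitted=3
After char 4 ('p'=41): chars_in_quartet=1 acc=0x29 bytes_emitted=3

Answer: 1 0x29 3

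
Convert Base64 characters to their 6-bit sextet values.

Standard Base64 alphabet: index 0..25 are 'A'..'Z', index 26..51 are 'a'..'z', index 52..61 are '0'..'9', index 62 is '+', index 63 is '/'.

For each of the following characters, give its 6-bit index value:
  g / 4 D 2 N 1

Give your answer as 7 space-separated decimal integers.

Answer: 32 63 56 3 54 13 53

Derivation:
'g': a..z range, 26 + ord('g') − ord('a') = 32
'/': index 63
'4': 0..9 range, 52 + ord('4') − ord('0') = 56
'D': A..Z range, ord('D') − ord('A') = 3
'2': 0..9 range, 52 + ord('2') − ord('0') = 54
'N': A..Z range, ord('N') − ord('A') = 13
'1': 0..9 range, 52 + ord('1') − ord('0') = 53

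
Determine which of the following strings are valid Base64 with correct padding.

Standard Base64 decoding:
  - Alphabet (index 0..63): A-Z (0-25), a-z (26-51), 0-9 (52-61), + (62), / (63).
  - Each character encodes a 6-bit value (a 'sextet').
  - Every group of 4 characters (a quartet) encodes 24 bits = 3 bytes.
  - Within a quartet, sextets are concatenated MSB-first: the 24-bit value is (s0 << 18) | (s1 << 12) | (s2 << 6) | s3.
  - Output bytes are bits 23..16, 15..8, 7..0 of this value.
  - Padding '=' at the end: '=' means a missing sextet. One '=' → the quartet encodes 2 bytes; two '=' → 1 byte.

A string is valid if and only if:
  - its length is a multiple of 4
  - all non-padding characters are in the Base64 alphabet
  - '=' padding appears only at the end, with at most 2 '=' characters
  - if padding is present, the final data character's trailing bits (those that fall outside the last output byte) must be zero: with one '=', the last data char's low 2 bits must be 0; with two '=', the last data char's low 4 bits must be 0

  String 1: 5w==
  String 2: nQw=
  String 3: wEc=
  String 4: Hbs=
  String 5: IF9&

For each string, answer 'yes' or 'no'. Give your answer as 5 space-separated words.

Answer: yes yes yes yes no

Derivation:
String 1: '5w==' → valid
String 2: 'nQw=' → valid
String 3: 'wEc=' → valid
String 4: 'Hbs=' → valid
String 5: 'IF9&' → invalid (bad char(s): ['&'])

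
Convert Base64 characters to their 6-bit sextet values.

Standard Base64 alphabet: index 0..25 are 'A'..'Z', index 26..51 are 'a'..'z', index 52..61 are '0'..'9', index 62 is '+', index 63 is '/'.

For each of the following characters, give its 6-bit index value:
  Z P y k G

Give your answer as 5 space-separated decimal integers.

Answer: 25 15 50 36 6

Derivation:
'Z': A..Z range, ord('Z') − ord('A') = 25
'P': A..Z range, ord('P') − ord('A') = 15
'y': a..z range, 26 + ord('y') − ord('a') = 50
'k': a..z range, 26 + ord('k') − ord('a') = 36
'G': A..Z range, ord('G') − ord('A') = 6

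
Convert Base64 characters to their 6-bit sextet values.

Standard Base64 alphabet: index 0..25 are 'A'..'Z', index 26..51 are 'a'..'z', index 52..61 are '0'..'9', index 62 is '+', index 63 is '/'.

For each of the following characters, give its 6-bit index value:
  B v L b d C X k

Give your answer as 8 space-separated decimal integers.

'B': A..Z range, ord('B') − ord('A') = 1
'v': a..z range, 26 + ord('v') − ord('a') = 47
'L': A..Z range, ord('L') − ord('A') = 11
'b': a..z range, 26 + ord('b') − ord('a') = 27
'd': a..z range, 26 + ord('d') − ord('a') = 29
'C': A..Z range, ord('C') − ord('A') = 2
'X': A..Z range, ord('X') − ord('A') = 23
'k': a..z range, 26 + ord('k') − ord('a') = 36

Answer: 1 47 11 27 29 2 23 36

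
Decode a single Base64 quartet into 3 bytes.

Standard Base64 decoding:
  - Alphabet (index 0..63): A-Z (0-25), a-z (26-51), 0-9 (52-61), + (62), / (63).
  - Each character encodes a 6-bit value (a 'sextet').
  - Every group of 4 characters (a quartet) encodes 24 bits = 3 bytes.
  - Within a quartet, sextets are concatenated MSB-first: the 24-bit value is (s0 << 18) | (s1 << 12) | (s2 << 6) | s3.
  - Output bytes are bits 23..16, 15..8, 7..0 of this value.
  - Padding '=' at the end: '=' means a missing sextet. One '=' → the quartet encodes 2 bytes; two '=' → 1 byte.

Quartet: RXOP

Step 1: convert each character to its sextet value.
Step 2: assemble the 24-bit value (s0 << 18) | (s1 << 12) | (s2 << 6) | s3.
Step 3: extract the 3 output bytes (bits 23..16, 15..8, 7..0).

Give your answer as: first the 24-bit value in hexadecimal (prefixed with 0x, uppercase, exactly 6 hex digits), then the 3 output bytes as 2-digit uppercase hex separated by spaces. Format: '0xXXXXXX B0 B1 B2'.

Sextets: R=17, X=23, O=14, P=15
24-bit: (17<<18) | (23<<12) | (14<<6) | 15
      = 0x440000 | 0x017000 | 0x000380 | 0x00000F
      = 0x45738F
Bytes: (v>>16)&0xFF=45, (v>>8)&0xFF=73, v&0xFF=8F

Answer: 0x45738F 45 73 8F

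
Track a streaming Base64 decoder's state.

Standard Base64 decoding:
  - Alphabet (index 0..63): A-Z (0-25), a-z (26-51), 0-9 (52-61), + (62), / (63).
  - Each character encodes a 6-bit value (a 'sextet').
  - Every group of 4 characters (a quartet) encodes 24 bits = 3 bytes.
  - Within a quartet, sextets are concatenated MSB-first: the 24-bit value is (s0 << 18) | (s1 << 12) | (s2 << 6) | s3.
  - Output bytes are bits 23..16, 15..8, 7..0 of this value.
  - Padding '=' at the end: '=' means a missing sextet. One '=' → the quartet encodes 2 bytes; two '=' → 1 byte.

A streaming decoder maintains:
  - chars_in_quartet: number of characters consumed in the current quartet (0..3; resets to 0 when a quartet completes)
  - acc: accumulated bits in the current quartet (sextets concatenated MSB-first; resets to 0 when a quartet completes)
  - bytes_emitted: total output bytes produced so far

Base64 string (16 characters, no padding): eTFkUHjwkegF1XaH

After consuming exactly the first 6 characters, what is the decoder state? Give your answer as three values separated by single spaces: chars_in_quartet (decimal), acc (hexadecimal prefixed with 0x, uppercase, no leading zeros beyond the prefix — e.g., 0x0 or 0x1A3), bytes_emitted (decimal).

Answer: 2 0x507 3

Derivation:
After char 0 ('e'=30): chars_in_quartet=1 acc=0x1E bytes_emitted=0
After char 1 ('T'=19): chars_in_quartet=2 acc=0x793 bytes_emitted=0
After char 2 ('F'=5): chars_in_quartet=3 acc=0x1E4C5 bytes_emitted=0
After char 3 ('k'=36): chars_in_quartet=4 acc=0x793164 -> emit 79 31 64, reset; bytes_emitted=3
After char 4 ('U'=20): chars_in_quartet=1 acc=0x14 bytes_emitted=3
After char 5 ('H'=7): chars_in_quartet=2 acc=0x507 bytes_emitted=3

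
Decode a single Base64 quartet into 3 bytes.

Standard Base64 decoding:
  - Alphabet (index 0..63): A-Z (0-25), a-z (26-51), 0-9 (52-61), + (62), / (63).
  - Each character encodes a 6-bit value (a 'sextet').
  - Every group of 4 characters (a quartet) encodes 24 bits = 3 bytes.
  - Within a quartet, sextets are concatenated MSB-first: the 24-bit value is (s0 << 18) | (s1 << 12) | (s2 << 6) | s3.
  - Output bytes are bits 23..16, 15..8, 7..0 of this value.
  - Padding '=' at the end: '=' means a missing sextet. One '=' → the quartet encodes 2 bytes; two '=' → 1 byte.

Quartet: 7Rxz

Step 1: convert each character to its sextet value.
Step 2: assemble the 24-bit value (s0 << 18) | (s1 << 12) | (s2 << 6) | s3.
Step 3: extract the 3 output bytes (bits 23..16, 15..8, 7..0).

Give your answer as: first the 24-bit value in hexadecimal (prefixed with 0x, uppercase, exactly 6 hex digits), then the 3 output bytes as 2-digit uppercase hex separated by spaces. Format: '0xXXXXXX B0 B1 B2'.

Answer: 0xED1C73 ED 1C 73

Derivation:
Sextets: 7=59, R=17, x=49, z=51
24-bit: (59<<18) | (17<<12) | (49<<6) | 51
      = 0xEC0000 | 0x011000 | 0x000C40 | 0x000033
      = 0xED1C73
Bytes: (v>>16)&0xFF=ED, (v>>8)&0xFF=1C, v&0xFF=73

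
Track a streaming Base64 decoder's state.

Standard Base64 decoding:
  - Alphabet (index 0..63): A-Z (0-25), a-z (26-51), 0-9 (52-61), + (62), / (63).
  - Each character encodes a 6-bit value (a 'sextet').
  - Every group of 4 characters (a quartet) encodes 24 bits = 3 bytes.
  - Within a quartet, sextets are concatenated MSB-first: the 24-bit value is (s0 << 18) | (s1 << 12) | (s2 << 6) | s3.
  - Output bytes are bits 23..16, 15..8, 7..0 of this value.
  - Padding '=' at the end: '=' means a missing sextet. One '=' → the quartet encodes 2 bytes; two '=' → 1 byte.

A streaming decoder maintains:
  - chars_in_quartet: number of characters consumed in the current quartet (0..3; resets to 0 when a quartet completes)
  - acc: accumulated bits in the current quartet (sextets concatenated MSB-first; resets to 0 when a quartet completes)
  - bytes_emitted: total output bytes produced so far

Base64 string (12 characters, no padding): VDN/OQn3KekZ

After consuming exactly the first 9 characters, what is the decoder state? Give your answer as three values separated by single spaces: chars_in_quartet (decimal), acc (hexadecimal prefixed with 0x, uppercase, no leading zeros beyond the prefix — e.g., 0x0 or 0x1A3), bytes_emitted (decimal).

After char 0 ('V'=21): chars_in_quartet=1 acc=0x15 bytes_emitted=0
After char 1 ('D'=3): chars_in_quartet=2 acc=0x543 bytes_emitted=0
After char 2 ('N'=13): chars_in_quartet=3 acc=0x150CD bytes_emitted=0
After char 3 ('/'=63): chars_in_quartet=4 acc=0x54337F -> emit 54 33 7F, reset; bytes_emitted=3
After char 4 ('O'=14): chars_in_quartet=1 acc=0xE bytes_emitted=3
After char 5 ('Q'=16): chars_in_quartet=2 acc=0x390 bytes_emitted=3
After char 6 ('n'=39): chars_in_quartet=3 acc=0xE427 bytes_emitted=3
After char 7 ('3'=55): chars_in_quartet=4 acc=0x3909F7 -> emit 39 09 F7, reset; bytes_emitted=6
After char 8 ('K'=10): chars_in_quartet=1 acc=0xA bytes_emitted=6

Answer: 1 0xA 6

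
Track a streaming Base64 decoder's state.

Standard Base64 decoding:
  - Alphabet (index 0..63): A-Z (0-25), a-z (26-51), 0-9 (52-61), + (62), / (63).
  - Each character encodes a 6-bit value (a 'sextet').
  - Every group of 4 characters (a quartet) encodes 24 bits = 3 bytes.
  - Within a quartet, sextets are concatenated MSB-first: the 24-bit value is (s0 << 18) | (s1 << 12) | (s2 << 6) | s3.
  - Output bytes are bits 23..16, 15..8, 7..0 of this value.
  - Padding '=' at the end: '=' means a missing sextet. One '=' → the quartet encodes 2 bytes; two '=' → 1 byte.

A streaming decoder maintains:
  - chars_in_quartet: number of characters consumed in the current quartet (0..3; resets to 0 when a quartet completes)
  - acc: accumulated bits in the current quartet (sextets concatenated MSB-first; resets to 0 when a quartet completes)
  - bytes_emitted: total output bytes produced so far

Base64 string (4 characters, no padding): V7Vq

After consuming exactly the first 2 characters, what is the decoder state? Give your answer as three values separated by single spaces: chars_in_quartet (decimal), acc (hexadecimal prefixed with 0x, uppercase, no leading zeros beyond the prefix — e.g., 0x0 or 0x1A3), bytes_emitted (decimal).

Answer: 2 0x57B 0

Derivation:
After char 0 ('V'=21): chars_in_quartet=1 acc=0x15 bytes_emitted=0
After char 1 ('7'=59): chars_in_quartet=2 acc=0x57B bytes_emitted=0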